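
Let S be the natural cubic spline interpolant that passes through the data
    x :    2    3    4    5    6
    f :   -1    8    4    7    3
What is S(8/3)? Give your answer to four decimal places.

6.5212

Let σ_i = S''(x_i). Step sizes h_i = 1, 1, 1, 1; slopes of the chords Δ_i = (y_(i+1) - y_i)/h_i = 9, -4, 3, -4.
  1·σ_0 + 4·σ_1 + 1·σ_2 = 6(Δ_1 - Δ_0) = -78
  1·σ_1 + 4·σ_2 + 1·σ_3 = 6(Δ_2 - Δ_1) = 42
  1·σ_2 + 4·σ_3 + 1·σ_4 = 6(Δ_3 - Δ_2) = -42
Natural end conditions: σ_0 = σ_4 = 0.
Forward elimination and back-substitution give σ_0 = 0, σ_1 = -345/14, σ_2 = 144/7, σ_3 = -219/14, σ_4 = 0.
On [2, 3], S(x) = -1 + 367/28·(x - 2) + 0·(x - 2)² - 115/28·(x - 2)³.
With (x - 2) = 2/3: S(8/3) = 2465/378.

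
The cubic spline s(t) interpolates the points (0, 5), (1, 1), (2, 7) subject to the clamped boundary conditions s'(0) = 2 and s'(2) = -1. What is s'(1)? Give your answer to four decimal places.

Write σ_i for s''(x_i). With h_i = 1, 1 and divided differences Δ_i = -4, 6, the continuity of s' gives the tridiagonal system
  1·σ_0 + 4·σ_1 + 1·σ_2 = 6(Δ_1 - Δ_0) = 60
Clamped end conditions give two more equations: 2h_0·σ_0 + h_0·σ_1 = 6(Δ_0 - s'(0)) = -36 and h_1·σ_1 + 2h_1·σ_2 = 6(s'(2) - Δ_1) = -42.
Solving the tridiagonal system: σ_0 = -69/2, σ_1 = 33, σ_2 = -75/2.
On [1, 2], s'(t) = b_1 + 2c_1·(t - 1) + 3d_1·(t - 1)² with b_1 = Δ_1 - h_1(2σ_1 + σ_2)/6 = 5/4, c_1 = σ_1/2 = 33/2, d_1 = (σ_2 - σ_1)/(6h_1) = -47/4. So s'(1) = 5/4.

1.2500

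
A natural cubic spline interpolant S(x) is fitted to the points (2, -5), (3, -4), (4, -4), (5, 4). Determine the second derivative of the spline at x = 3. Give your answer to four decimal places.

-4.8000

Write m_i for S''(x_i). With h_i = 1, 1, 1 and divided differences Δ_i = 1, 0, 8, the continuity of S' gives the tridiagonal system
  1·m_0 + 4·m_1 + 1·m_2 = 6(Δ_1 - Δ_0) = -6
  1·m_1 + 4·m_2 + 1·m_3 = 6(Δ_2 - Δ_1) = 48
Natural end conditions: m_0 = m_3 = 0.
Hence m_0 = 0, m_1 = -24/5, m_2 = 66/5, m_3 = 0.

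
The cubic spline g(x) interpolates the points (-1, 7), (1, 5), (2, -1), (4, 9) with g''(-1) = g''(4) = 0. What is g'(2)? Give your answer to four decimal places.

-3.1143

Let M_i = g''(x_i). Step sizes h_i = 2, 1, 2; slopes of the chords Δ_i = (y_(i+1) - y_i)/h_i = -1, -6, 5.
  2·M_0 + 6·M_1 + 1·M_2 = 6(Δ_1 - Δ_0) = -30
  1·M_1 + 6·M_2 + 2·M_3 = 6(Δ_2 - Δ_1) = 66
Natural end conditions: M_0 = M_3 = 0.
Hence M_0 = 0, M_1 = -246/35, M_2 = 426/35, M_3 = 0.
On [2, 4], g'(x) = b_2 + 2c_2·(x - 2) + 3d_2·(x - 2)² with b_2 = Δ_2 - h_2(2M_2 + M_3)/6 = -109/35, c_2 = M_2/2 = 213/35, d_2 = (M_3 - M_2)/(6h_2) = -71/70. So g'(2) = -109/35.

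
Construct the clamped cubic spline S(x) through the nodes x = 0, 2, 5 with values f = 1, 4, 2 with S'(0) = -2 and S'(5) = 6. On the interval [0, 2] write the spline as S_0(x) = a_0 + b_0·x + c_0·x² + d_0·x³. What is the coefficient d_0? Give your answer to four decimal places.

-1.1625

Put M_i = S'' at the i-th knot. Here h = (2, 3) and Δ = (3/2, -2/3), so the interior equations h_(i-1)·M_(i-1) + 2(h_(i-1)+h_i)·M_i + h_i·M_(i+1) = 6(Δ_i − Δ_(i-1)) read
  2·M_0 + 10·M_1 + 3·M_2 = 6(Δ_1 - Δ_0) = -13
Clamped end conditions give two more equations: 2h_0·M_0 + h_0·M_1 = 6(Δ_0 - S'(0)) = 21 and h_1·M_1 + 2h_1·M_2 = 6(S'(5) - Δ_1) = 40.
Solving: M_0 = 163/20, M_1 = -29/5, M_2 = 287/30.
On [0, 2], with S_0(x) = a_0 + b_0·x + c_0·x² + d_0·x³: c_0 = M_0/2 = 163/40, d_0 = (M_1 - M_0)/(6h_0) = -93/80, b_0 = Δ_0 - h_0(2M_0 + M_1)/6 = -2.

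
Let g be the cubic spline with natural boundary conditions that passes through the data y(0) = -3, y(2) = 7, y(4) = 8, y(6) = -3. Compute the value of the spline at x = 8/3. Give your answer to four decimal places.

8.6963

Let σ_i = g''(x_i). Step sizes h_i = 2, 2, 2; slopes of the chords Δ_i = (y_(i+1) - y_i)/h_i = 5, 1/2, -11/2.
  2·σ_0 + 8·σ_1 + 2·σ_2 = 6(Δ_1 - Δ_0) = -27
  2·σ_1 + 8·σ_2 + 2·σ_3 = 6(Δ_2 - Δ_1) = -36
Natural end conditions: σ_0 = σ_3 = 0.
Forward elimination and back-substitution give σ_0 = 0, σ_1 = -12/5, σ_2 = -39/10, σ_3 = 0.
On [2, 4], g(x) = 7 + 17/5·(x - 2) - 6/5·(x - 2)² - 1/8·(x - 2)³.
With (x - 2) = 2/3: g(8/3) = 1174/135.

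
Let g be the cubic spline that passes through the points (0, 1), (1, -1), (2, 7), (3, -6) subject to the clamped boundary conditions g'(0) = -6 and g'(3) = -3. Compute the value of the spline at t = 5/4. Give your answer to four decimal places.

Put m_i = g'' at the i-th knot. Here h = (1, 1, 1) and Δ = (-2, 8, -13), so the interior equations h_(i-1)·m_(i-1) + 2(h_(i-1)+h_i)·m_i + h_i·m_(i+1) = 6(Δ_i − Δ_(i-1)) read
  1·m_0 + 4·m_1 + 1·m_2 = 6(Δ_1 - Δ_0) = 60
  1·m_1 + 4·m_2 + 1·m_3 = 6(Δ_2 - Δ_1) = -126
Clamped end conditions give two more equations: 2h_0·m_0 + h_0·m_1 = 6(Δ_0 - g'(0)) = 24 and h_2·m_2 + 2h_2·m_3 = 6(g'(3) - Δ_2) = 60.
Solving the tridiagonal system: m_0 = -12/5, m_1 = 144/5, m_2 = -264/5, m_3 = 282/5.
On [1, 2], g(t) = -1 + 36/5·(t - 1) + 72/5·(t - 1)² - 68/5·(t - 1)³.
With (t - 1) = 1/4: g(5/4) = 119/80.

1.4875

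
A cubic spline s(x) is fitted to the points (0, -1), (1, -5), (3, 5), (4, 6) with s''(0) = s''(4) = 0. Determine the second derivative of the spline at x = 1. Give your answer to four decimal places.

Put M_i = s'' at the i-th knot. Here h = (1, 2, 1) and Δ = (-4, 5, 1), so the interior equations h_(i-1)·M_(i-1) + 2(h_(i-1)+h_i)·M_i + h_i·M_(i+1) = 6(Δ_i − Δ_(i-1)) read
  1·M_0 + 6·M_1 + 2·M_2 = 6(Δ_1 - Δ_0) = 54
  2·M_1 + 6·M_2 + 1·M_3 = 6(Δ_2 - Δ_1) = -24
Natural end conditions: M_0 = M_3 = 0.
Solving the tridiagonal system: M_0 = 0, M_1 = 93/8, M_2 = -63/8, M_3 = 0.

11.6250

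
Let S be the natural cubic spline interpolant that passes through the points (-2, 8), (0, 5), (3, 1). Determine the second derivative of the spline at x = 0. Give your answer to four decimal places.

0.1000

With M_i denoting the second derivative at x_i, h_i = 2, 3, and Δ_i = (y_(i+1) − y_i)/h_i = -3/2, -4/3:
  2·M_0 + 10·M_1 + 3·M_2 = 6(Δ_1 - Δ_0) = 1
Natural end conditions: M_0 = M_2 = 0.
Solving: M_0 = 0, M_1 = 1/10, M_2 = 0.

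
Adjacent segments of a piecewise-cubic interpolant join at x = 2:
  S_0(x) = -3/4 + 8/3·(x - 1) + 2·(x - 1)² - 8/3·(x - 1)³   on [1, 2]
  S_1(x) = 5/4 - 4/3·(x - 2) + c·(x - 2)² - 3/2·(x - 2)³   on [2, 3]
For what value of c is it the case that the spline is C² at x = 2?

S_0''(x) = 4 - 16·(x - 1), so S_0''(2) = -12. On the right, S_1''(2) = 2c, so c = -6.

-6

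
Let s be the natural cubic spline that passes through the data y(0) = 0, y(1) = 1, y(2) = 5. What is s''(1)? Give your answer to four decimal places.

4.5000

Write M_i for s''(x_i). With h_i = 1, 1 and divided differences Δ_i = 1, 4, the continuity of s' gives the tridiagonal system
  1·M_0 + 4·M_1 + 1·M_2 = 6(Δ_1 - Δ_0) = 18
Natural end conditions: M_0 = M_2 = 0.
Hence M_0 = 0, M_1 = 9/2, M_2 = 0.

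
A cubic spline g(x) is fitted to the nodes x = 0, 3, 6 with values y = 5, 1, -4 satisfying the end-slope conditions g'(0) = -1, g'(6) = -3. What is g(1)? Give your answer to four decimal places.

3.7963

With m_i denoting the second derivative at x_i, h_i = 3, 3, and Δ_i = (y_(i+1) − y_i)/h_i = -4/3, -5/3:
  3·m_0 + 12·m_1 + 3·m_2 = 6(Δ_1 - Δ_0) = -2
Clamped end conditions give two more equations: 2h_0·m_0 + h_0·m_1 = 6(Δ_0 - g'(0)) = -2 and h_1·m_1 + 2h_1·m_2 = 6(g'(6) - Δ_1) = -8.
Hence m_0 = -1/2, m_1 = 1/3, m_2 = -3/2.
On [0, 3], g(x) = 5 - 1·x - 1/4·x² + 5/108·x³.
With x = 1: g(1) = 205/54.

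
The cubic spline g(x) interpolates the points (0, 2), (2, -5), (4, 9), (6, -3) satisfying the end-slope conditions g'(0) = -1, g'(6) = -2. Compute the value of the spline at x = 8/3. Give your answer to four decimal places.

-0.6444

With M_i denoting the second derivative at x_i, h_i = 2, 2, 2, and Δ_i = (y_(i+1) − y_i)/h_i = -7/2, 7, -6:
  2·M_0 + 8·M_1 + 2·M_2 = 6(Δ_1 - Δ_0) = 63
  2·M_1 + 8·M_2 + 2·M_3 = 6(Δ_2 - Δ_1) = -78
Clamped end conditions give two more equations: 2h_0·M_0 + h_0·M_1 = 6(Δ_0 - g'(0)) = -15 and h_2·M_2 + 2h_2·M_3 = 6(g'(6) - Δ_2) = 24.
Solving: M_0 = -337/30, M_1 = 449/30, M_2 = -257/15, M_3 = 437/30.
On [2, 4], g(x) = -5 + 41/15·(x - 2) + 449/60·(x - 2)² - 107/40·(x - 2)³.
With (x - 2) = 2/3: g(8/3) = -29/45.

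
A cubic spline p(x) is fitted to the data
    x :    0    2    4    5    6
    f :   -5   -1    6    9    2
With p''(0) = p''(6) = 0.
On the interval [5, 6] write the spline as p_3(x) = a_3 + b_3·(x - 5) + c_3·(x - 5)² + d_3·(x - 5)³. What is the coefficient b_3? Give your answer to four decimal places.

-1.8452

Put σ_i = p'' at the i-th knot. Here h = (2, 2, 1, 1) and Δ = (2, 7/2, 3, -7), so the interior equations h_(i-1)·σ_(i-1) + 2(h_(i-1)+h_i)·σ_i + h_i·σ_(i+1) = 6(Δ_i − Δ_(i-1)) read
  2·σ_0 + 8·σ_1 + 2·σ_2 = 6(Δ_1 - Δ_0) = 9
  2·σ_1 + 6·σ_2 + 1·σ_3 = 6(Δ_2 - Δ_1) = -3
  1·σ_2 + 4·σ_3 + 1·σ_4 = 6(Δ_3 - Δ_2) = -60
Natural end conditions: σ_0 = σ_4 = 0.
Solving: σ_0 = 0, σ_1 = 37/56, σ_2 = 13/7, σ_3 = -433/28, σ_4 = 0.
On [5, 6], with p_3(x) = a_3 + b_3·(x - 5) + c_3·(x - 5)² + d_3·(x - 5)³: c_3 = σ_3/2 = -433/56, d_3 = (σ_4 - σ_3)/(6h_3) = 433/168, b_3 = Δ_3 - h_3(2σ_3 + σ_4)/6 = -155/84.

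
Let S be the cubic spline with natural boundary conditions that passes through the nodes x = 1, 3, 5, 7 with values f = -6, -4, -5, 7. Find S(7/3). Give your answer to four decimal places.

With M_i denoting the second derivative at x_i, h_i = 2, 2, 2, and Δ_i = (y_(i+1) − y_i)/h_i = 1, -1/2, 6:
  2·M_0 + 8·M_1 + 2·M_2 = 6(Δ_1 - Δ_0) = -9
  2·M_1 + 8·M_2 + 2·M_3 = 6(Δ_2 - Δ_1) = 39
Natural end conditions: M_0 = M_3 = 0.
Forward elimination and back-substitution give M_0 = 0, M_1 = -5/2, M_2 = 11/2, M_3 = 0.
On [1, 3], S(x) = -6 + 11/6·(x - 1) + 0·(x - 1)² - 5/24·(x - 1)³.
With (x - 1) = 4/3: S(7/3) = -328/81.

-4.0494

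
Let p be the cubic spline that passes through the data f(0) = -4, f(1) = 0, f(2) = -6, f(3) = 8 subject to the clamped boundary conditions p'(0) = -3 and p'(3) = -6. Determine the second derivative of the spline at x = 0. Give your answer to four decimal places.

Put M_i = p'' at the i-th knot. Here h = (1, 1, 1) and Δ = (4, -6, 14), so the interior equations h_(i-1)·M_(i-1) + 2(h_(i-1)+h_i)·M_i + h_i·M_(i+1) = 6(Δ_i − Δ_(i-1)) read
  1·M_0 + 4·M_1 + 1·M_2 = 6(Δ_1 - Δ_0) = -60
  1·M_1 + 4·M_2 + 1·M_3 = 6(Δ_2 - Δ_1) = 120
Clamped end conditions give two more equations: 2h_0·M_0 + h_0·M_1 = 6(Δ_0 - p'(0)) = 42 and h_2·M_2 + 2h_2·M_3 = 6(p'(3) - Δ_2) = -120.
Hence M_0 = 208/5, M_1 = -206/5, M_2 = 316/5, M_3 = -458/5.

41.6000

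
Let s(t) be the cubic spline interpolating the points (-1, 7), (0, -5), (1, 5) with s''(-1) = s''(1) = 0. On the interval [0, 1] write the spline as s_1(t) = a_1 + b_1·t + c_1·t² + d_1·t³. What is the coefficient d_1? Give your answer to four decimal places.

-5.5000

With m_i denoting the second derivative at x_i, h_i = 1, 1, and Δ_i = (y_(i+1) − y_i)/h_i = -12, 10:
  1·m_0 + 4·m_1 + 1·m_2 = 6(Δ_1 - Δ_0) = 132
Natural end conditions: m_0 = m_2 = 0.
Hence m_0 = 0, m_1 = 33, m_2 = 0.
On [0, 1], with s_1(t) = a_1 + b_1·t + c_1·t² + d_1·t³: c_1 = m_1/2 = 33/2, d_1 = (m_2 - m_1)/(6h_1) = -11/2, b_1 = Δ_1 - h_1(2m_1 + m_2)/6 = -1.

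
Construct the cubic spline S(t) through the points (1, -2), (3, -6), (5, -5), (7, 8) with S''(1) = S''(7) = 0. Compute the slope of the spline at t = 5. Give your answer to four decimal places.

3.6333

With σ_i denoting the second derivative at x_i, h_i = 2, 2, 2, and Δ_i = (y_(i+1) − y_i)/h_i = -2, 1/2, 13/2:
  2·σ_0 + 8·σ_1 + 2·σ_2 = 6(Δ_1 - Δ_0) = 15
  2·σ_1 + 8·σ_2 + 2·σ_3 = 6(Δ_2 - Δ_1) = 36
Natural end conditions: σ_0 = σ_3 = 0.
Solving: σ_0 = 0, σ_1 = 4/5, σ_2 = 43/10, σ_3 = 0.
On [5, 7], S'(t) = b_2 + 2c_2·(t - 5) + 3d_2·(t - 5)² with b_2 = Δ_2 - h_2(2σ_2 + σ_3)/6 = 109/30, c_2 = σ_2/2 = 43/20, d_2 = (σ_3 - σ_2)/(6h_2) = -43/120. So S'(5) = 109/30.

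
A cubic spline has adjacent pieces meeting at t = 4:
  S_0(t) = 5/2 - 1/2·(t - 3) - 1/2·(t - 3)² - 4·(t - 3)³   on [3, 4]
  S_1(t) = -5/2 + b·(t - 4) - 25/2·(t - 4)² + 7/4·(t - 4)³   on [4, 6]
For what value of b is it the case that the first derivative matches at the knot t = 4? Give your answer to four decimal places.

S_0'(t) = -1/2 - 1·(t - 3) - 12·(t - 3)², so S_0'(4) = -27/2. On the right, S_1'(4) = b, so b = -27/2.

-13.5000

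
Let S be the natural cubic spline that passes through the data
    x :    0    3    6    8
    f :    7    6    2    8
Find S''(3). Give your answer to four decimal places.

Let M_i = S''(x_i). Step sizes h_i = 3, 3, 2; slopes of the chords Δ_i = (y_(i+1) - y_i)/h_i = -1/3, -4/3, 3.
  3·M_0 + 12·M_1 + 3·M_2 = 6(Δ_1 - Δ_0) = -6
  3·M_1 + 10·M_2 + 2·M_3 = 6(Δ_2 - Δ_1) = 26
Natural end conditions: M_0 = M_3 = 0.
Solving: M_0 = 0, M_1 = -46/37, M_2 = 110/37, M_3 = 0.

-1.2432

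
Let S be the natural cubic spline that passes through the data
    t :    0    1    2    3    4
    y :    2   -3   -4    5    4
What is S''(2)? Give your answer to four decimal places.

Let M_i = S''(x_i). Step sizes h_i = 1, 1, 1, 1; slopes of the chords Δ_i = (y_(i+1) - y_i)/h_i = -5, -1, 9, -1.
  1·M_0 + 4·M_1 + 1·M_2 = 6(Δ_1 - Δ_0) = 24
  1·M_1 + 4·M_2 + 1·M_3 = 6(Δ_2 - Δ_1) = 60
  1·M_2 + 4·M_3 + 1·M_4 = 6(Δ_3 - Δ_2) = -60
Natural end conditions: M_0 = M_4 = 0.
Forward elimination and back-substitution give M_0 = 0, M_1 = 15/14, M_2 = 138/7, M_3 = -279/14, M_4 = 0.

19.7143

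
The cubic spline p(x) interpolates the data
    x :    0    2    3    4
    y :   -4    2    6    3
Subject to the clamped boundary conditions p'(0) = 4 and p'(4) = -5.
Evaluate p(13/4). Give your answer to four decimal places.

5.8871

Write m_i for p''(x_i). With h_i = 2, 1, 1 and divided differences Δ_i = 3, 4, -3, the continuity of p' gives the tridiagonal system
  2·m_0 + 6·m_1 + 1·m_2 = 6(Δ_1 - Δ_0) = 6
  1·m_1 + 4·m_2 + 1·m_3 = 6(Δ_2 - Δ_1) = -42
Clamped end conditions give two more equations: 2h_0·m_0 + h_0·m_1 = 6(Δ_0 - p'(0)) = -6 and h_2·m_2 + 2h_2·m_3 = 6(p'(4) - Δ_2) = -12.
Solving: m_0 = -39/11, m_1 = 45/11, m_2 = -126/11, m_3 = -3/11.
On [3, 4], p(x) = 6 + 19/22·(x - 3) - 63/11·(x - 3)² + 41/22·(x - 3)³.
With (x - 3) = 1/4: p(13/4) = 8289/1408.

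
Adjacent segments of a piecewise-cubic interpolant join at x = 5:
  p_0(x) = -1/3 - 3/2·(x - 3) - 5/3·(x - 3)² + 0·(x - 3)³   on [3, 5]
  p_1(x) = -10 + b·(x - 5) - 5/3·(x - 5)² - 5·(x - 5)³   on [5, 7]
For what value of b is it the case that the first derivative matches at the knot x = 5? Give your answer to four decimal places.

-8.1667

p_0'(x) = -3/2 - 10/3·(x - 3) + 0·(x - 3)², so p_0'(5) = -49/6. On the right, p_1'(5) = b, so b = -49/6.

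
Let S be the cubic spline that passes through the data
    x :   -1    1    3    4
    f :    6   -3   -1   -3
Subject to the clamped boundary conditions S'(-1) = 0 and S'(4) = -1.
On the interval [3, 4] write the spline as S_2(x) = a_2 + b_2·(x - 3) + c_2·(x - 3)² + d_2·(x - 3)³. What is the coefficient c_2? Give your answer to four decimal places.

-3.4783

Let σ_i = S''(x_i). Step sizes h_i = 2, 2, 1; slopes of the chords Δ_i = (y_(i+1) - y_i)/h_i = -9/2, 1, -2.
  2·σ_0 + 8·σ_1 + 2·σ_2 = 6(Δ_1 - Δ_0) = 33
  2·σ_1 + 6·σ_2 + 1·σ_3 = 6(Δ_2 - Δ_1) = -18
Clamped end conditions give two more equations: 2h_0·σ_0 + h_0·σ_1 = 6(Δ_0 - S'(-1)) = -27 and h_2·σ_2 + 2h_2·σ_3 = 6(S'(4) - Δ_2) = 6.
Forward elimination and back-substitution give σ_0 = -509/46, σ_1 = 397/46, σ_2 = -160/23, σ_3 = 149/23.
On [3, 4], with S_2(x) = a_2 + b_2·(x - 3) + c_2·(x - 3)² + d_2·(x - 3)³: c_2 = σ_2/2 = -80/23, d_2 = (σ_3 - σ_2)/(6h_2) = 103/46, b_2 = Δ_2 - h_2(2σ_2 + σ_3)/6 = -35/46.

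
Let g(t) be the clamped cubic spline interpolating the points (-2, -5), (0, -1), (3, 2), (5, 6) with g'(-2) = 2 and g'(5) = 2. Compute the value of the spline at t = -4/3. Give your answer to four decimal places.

With M_i denoting the second derivative at x_i, h_i = 2, 3, 2, and Δ_i = (y_(i+1) − y_i)/h_i = 2, 1, 2:
  2·M_0 + 10·M_1 + 3·M_2 = 6(Δ_1 - Δ_0) = -6
  3·M_1 + 10·M_2 + 2·M_3 = 6(Δ_2 - Δ_1) = 6
Clamped end conditions give two more equations: 2h_0·M_0 + h_0·M_1 = 6(Δ_0 - g'(-2)) = 0 and h_2·M_2 + 2h_2·M_3 = 6(g'(5) - Δ_2) = 0.
Forward elimination and back-substitution give M_0 = 1/2, M_1 = -1, M_2 = 1, M_3 = -1/2.
On [-2, 0], g(t) = -5 + 2·(t + 2) + 1/4·(t + 2)² - 1/8·(t + 2)³.
With (t + 2) = 2/3: g(-4/3) = -97/27.

-3.5926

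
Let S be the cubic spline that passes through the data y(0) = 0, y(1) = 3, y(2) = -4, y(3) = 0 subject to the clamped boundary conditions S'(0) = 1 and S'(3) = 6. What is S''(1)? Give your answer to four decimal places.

-25.8667

With M_i denoting the second derivative at x_i, h_i = 1, 1, 1, and Δ_i = (y_(i+1) − y_i)/h_i = 3, -7, 4:
  1·M_0 + 4·M_1 + 1·M_2 = 6(Δ_1 - Δ_0) = -60
  1·M_1 + 4·M_2 + 1·M_3 = 6(Δ_2 - Δ_1) = 66
Clamped end conditions give two more equations: 2h_0·M_0 + h_0·M_1 = 6(Δ_0 - S'(0)) = 12 and h_2·M_2 + 2h_2·M_3 = 6(S'(3) - Δ_2) = 12.
Solving the tridiagonal system: M_0 = 284/15, M_1 = -388/15, M_2 = 368/15, M_3 = -94/15.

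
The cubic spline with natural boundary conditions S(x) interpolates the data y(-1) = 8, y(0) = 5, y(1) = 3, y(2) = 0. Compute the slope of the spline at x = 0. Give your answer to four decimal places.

Let M_i = S''(x_i). Step sizes h_i = 1, 1, 1; slopes of the chords Δ_i = (y_(i+1) - y_i)/h_i = -3, -2, -3.
  1·M_0 + 4·M_1 + 1·M_2 = 6(Δ_1 - Δ_0) = 6
  1·M_1 + 4·M_2 + 1·M_3 = 6(Δ_2 - Δ_1) = -6
Natural end conditions: M_0 = M_3 = 0.
Solving: M_0 = 0, M_1 = 2, M_2 = -2, M_3 = 0.
On [0, 1], S'(x) = b_1 + 2c_1·x + 3d_1·x² with b_1 = Δ_1 - h_1(2M_1 + M_2)/6 = -7/3, c_1 = M_1/2 = 1, d_1 = (M_2 - M_1)/(6h_1) = -2/3. So S'(0) = -7/3.

-2.3333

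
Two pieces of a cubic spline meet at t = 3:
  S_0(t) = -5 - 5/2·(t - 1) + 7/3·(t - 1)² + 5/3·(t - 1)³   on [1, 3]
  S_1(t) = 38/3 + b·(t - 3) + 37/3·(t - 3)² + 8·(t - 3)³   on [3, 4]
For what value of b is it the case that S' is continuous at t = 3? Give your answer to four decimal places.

26.8333

S_0'(t) = -5/2 + 14/3·(t - 1) + 5·(t - 1)², so S_0'(3) = 161/6. On the right, S_1'(3) = b, so b = 161/6.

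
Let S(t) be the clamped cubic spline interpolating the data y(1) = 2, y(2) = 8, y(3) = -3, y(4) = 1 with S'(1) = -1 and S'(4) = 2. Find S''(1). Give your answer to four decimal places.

44.4000

With M_i denoting the second derivative at x_i, h_i = 1, 1, 1, and Δ_i = (y_(i+1) − y_i)/h_i = 6, -11, 4:
  1·M_0 + 4·M_1 + 1·M_2 = 6(Δ_1 - Δ_0) = -102
  1·M_1 + 4·M_2 + 1·M_3 = 6(Δ_2 - Δ_1) = 90
Clamped end conditions give two more equations: 2h_0·M_0 + h_0·M_1 = 6(Δ_0 - S'(1)) = 42 and h_2·M_2 + 2h_2·M_3 = 6(S'(4) - Δ_2) = -12.
Solving: M_0 = 222/5, M_1 = -234/5, M_2 = 204/5, M_3 = -132/5.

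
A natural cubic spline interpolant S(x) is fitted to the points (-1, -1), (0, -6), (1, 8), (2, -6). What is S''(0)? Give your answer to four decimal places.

Put M_i = S'' at the i-th knot. Here h = (1, 1, 1) and Δ = (-5, 14, -14), so the interior equations h_(i-1)·M_(i-1) + 2(h_(i-1)+h_i)·M_i + h_i·M_(i+1) = 6(Δ_i − Δ_(i-1)) read
  1·M_0 + 4·M_1 + 1·M_2 = 6(Δ_1 - Δ_0) = 114
  1·M_1 + 4·M_2 + 1·M_3 = 6(Δ_2 - Δ_1) = -168
Natural end conditions: M_0 = M_3 = 0.
Forward elimination and back-substitution give M_0 = 0, M_1 = 208/5, M_2 = -262/5, M_3 = 0.

41.6000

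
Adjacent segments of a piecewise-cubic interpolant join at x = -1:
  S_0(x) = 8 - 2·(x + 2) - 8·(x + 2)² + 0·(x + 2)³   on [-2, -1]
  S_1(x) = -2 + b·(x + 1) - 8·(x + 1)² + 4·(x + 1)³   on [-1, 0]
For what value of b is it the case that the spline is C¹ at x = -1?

-18

S_0'(x) = -2 - 16·(x + 2) + 0·(x + 2)², so S_0'(-1) = -18. On the right, S_1'(-1) = b, so b = -18.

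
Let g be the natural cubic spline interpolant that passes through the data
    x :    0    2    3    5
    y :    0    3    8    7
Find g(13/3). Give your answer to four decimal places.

Let M_i = g''(x_i). Step sizes h_i = 2, 1, 2; slopes of the chords Δ_i = (y_(i+1) - y_i)/h_i = 3/2, 5, -1/2.
  2·M_0 + 6·M_1 + 1·M_2 = 6(Δ_1 - Δ_0) = 21
  1·M_1 + 6·M_2 + 2·M_3 = 6(Δ_2 - Δ_1) = -33
Natural end conditions: M_0 = M_3 = 0.
Forward elimination and back-substitution give M_0 = 0, M_1 = 159/35, M_2 = -219/35, M_3 = 0.
On [3, 5], g(x) = 8 + 257/70·(x - 3) - 219/70·(x - 3)² + 73/140·(x - 3)³.
With (x - 3) = 4/3: g(13/3) = 8098/945.

8.5693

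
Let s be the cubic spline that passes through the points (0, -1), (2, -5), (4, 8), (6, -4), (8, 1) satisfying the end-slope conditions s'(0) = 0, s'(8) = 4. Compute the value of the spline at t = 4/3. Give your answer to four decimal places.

Write σ_i for s''(x_i). With h_i = 2, 2, 2, 2 and divided differences Δ_i = -2, 13/2, -6, 5/2, the continuity of s' gives the tridiagonal system
  2·σ_0 + 8·σ_1 + 2·σ_2 = 6(Δ_1 - Δ_0) = 51
  2·σ_1 + 8·σ_2 + 2·σ_3 = 6(Δ_2 - Δ_1) = -75
  2·σ_2 + 8·σ_3 + 2·σ_4 = 6(Δ_3 - Δ_2) = 51
Clamped end conditions give two more equations: 2h_0·σ_0 + h_0·σ_1 = 6(Δ_0 - s'(0)) = -12 and h_3·σ_3 + 2h_3·σ_4 = 6(s'(8) - Δ_3) = 9.
Solving the tridiagonal system: σ_0 = -37/4, σ_1 = 25/2, σ_2 = -61/4, σ_3 = 11, σ_4 = -13/4.
On [0, 2], s(t) = -1 + 0·t - 37/8·t² + 29/16·t³.
With t = 4/3: s(4/3) = -133/27.

-4.9259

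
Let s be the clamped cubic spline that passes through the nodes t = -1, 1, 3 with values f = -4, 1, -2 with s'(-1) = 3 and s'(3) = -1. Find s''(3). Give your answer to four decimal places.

2.7500

Write M_i for s''(x_i). With h_i = 2, 2 and divided differences Δ_i = 5/2, -3/2, the continuity of s' gives the tridiagonal system
  2·M_0 + 8·M_1 + 2·M_2 = 6(Δ_1 - Δ_0) = -24
Clamped end conditions give two more equations: 2h_0·M_0 + h_0·M_1 = 6(Δ_0 - s'(-1)) = -3 and h_1·M_1 + 2h_1·M_2 = 6(s'(3) - Δ_1) = 3.
Solving: M_0 = 5/4, M_1 = -4, M_2 = 11/4.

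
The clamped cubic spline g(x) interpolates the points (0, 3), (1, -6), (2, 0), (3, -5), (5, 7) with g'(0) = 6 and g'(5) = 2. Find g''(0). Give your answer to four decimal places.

Let σ_i = g''(x_i). Step sizes h_i = 1, 1, 1, 2; slopes of the chords Δ_i = (y_(i+1) - y_i)/h_i = -9, 6, -5, 6.
  1·σ_0 + 4·σ_1 + 1·σ_2 = 6(Δ_1 - Δ_0) = 90
  1·σ_1 + 4·σ_2 + 1·σ_3 = 6(Δ_2 - Δ_1) = -66
  1·σ_2 + 6·σ_3 + 2·σ_4 = 6(Δ_3 - Δ_2) = 66
Clamped end conditions give two more equations: 2h_0·σ_0 + h_0·σ_1 = 6(Δ_0 - g'(0)) = -90 and h_3·σ_3 + 2h_3·σ_4 = 6(g'(5) - Δ_3) = -24.
Solving: σ_0 = -2836/41, σ_1 = 1982/41, σ_2 = -1402/41, σ_3 = 920/41, σ_4 = -706/41.

-69.1707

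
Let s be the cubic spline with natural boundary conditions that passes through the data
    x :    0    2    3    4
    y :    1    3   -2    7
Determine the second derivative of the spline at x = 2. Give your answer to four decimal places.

Let σ_i = s''(x_i). Step sizes h_i = 2, 1, 1; slopes of the chords Δ_i = (y_(i+1) - y_i)/h_i = 1, -5, 9.
  2·σ_0 + 6·σ_1 + 1·σ_2 = 6(Δ_1 - Δ_0) = -36
  1·σ_1 + 4·σ_2 + 1·σ_3 = 6(Δ_2 - Δ_1) = 84
Natural end conditions: σ_0 = σ_3 = 0.
Hence σ_0 = 0, σ_1 = -228/23, σ_2 = 540/23, σ_3 = 0.

-9.9130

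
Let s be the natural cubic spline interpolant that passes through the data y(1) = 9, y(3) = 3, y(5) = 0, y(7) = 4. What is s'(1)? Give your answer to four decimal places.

Write M_i for s''(x_i). With h_i = 2, 2, 2 and divided differences Δ_i = -3, -3/2, 2, the continuity of s' gives the tridiagonal system
  2·M_0 + 8·M_1 + 2·M_2 = 6(Δ_1 - Δ_0) = 9
  2·M_1 + 8·M_2 + 2·M_3 = 6(Δ_2 - Δ_1) = 21
Natural end conditions: M_0 = M_3 = 0.
Hence M_0 = 0, M_1 = 1/2, M_2 = 5/2, M_3 = 0.
On [1, 3], s'(t) = b_0 + 2c_0·(t - 1) + 3d_0·(t - 1)² with b_0 = Δ_0 - h_0(2M_0 + M_1)/6 = -19/6, c_0 = M_0/2 = 0, d_0 = (M_1 - M_0)/(6h_0) = 1/24. So s'(1) = -19/6.

-3.1667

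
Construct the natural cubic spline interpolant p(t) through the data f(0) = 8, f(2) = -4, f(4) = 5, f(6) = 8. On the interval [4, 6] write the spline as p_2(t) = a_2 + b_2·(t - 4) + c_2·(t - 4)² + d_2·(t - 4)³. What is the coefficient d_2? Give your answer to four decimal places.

Let σ_i = p''(x_i). Step sizes h_i = 2, 2, 2; slopes of the chords Δ_i = (y_(i+1) - y_i)/h_i = -6, 9/2, 3/2.
  2·σ_0 + 8·σ_1 + 2·σ_2 = 6(Δ_1 - Δ_0) = 63
  2·σ_1 + 8·σ_2 + 2·σ_3 = 6(Δ_2 - Δ_1) = -18
Natural end conditions: σ_0 = σ_3 = 0.
Hence σ_0 = 0, σ_1 = 9, σ_2 = -9/2, σ_3 = 0.
On [4, 6], with p_2(t) = a_2 + b_2·(t - 4) + c_2·(t - 4)² + d_2·(t - 4)³: c_2 = σ_2/2 = -9/4, d_2 = (σ_3 - σ_2)/(6h_2) = 3/8, b_2 = Δ_2 - h_2(2σ_2 + σ_3)/6 = 9/2.

0.3750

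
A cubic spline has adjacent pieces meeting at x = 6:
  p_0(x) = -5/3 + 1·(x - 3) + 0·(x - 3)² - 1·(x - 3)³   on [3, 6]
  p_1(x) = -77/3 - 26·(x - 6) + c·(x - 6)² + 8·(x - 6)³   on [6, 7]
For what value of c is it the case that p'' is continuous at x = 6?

p_0''(x) = 0 - 6·(x - 3), so p_0''(6) = -18. On the right, p_1''(6) = 2c, so c = -9.

-9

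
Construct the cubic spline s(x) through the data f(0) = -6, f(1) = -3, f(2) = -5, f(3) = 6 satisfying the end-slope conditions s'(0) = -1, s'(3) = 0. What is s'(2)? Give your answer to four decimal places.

Let σ_i = s''(x_i). Step sizes h_i = 1, 1, 1; slopes of the chords Δ_i = (y_(i+1) - y_i)/h_i = 3, -2, 11.
  1·σ_0 + 4·σ_1 + 1·σ_2 = 6(Δ_1 - Δ_0) = -30
  1·σ_1 + 4·σ_2 + 1·σ_3 = 6(Δ_2 - Δ_1) = 78
Clamped end conditions give two more equations: 2h_0·σ_0 + h_0·σ_1 = 6(Δ_0 - s'(0)) = 24 and h_2·σ_2 + 2h_2·σ_3 = 6(s'(3) - Δ_2) = -66.
Solving the tridiagonal system: σ_0 = 352/15, σ_1 = -344/15, σ_2 = 574/15, σ_3 = -782/15.
On [2, 3], s'(x) = b_2 + 2c_2·(x - 2) + 3d_2·(x - 2)² with b_2 = Δ_2 - h_2(2σ_2 + σ_3)/6 = 104/15, c_2 = σ_2/2 = 287/15, d_2 = (σ_3 - σ_2)/(6h_2) = -226/15. So s'(2) = 104/15.

6.9333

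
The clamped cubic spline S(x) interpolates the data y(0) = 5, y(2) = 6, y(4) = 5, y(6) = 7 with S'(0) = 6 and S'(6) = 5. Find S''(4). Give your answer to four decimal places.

Write σ_i for S''(x_i). With h_i = 2, 2, 2 and divided differences Δ_i = 1/2, -1/2, 1, the continuity of S' gives the tridiagonal system
  2·σ_0 + 8·σ_1 + 2·σ_2 = 6(Δ_1 - Δ_0) = -6
  2·σ_1 + 8·σ_2 + 2·σ_3 = 6(Δ_2 - Δ_1) = 9
Clamped end conditions give two more equations: 2h_0·σ_0 + h_0·σ_1 = 6(Δ_0 - S'(0)) = -33 and h_2·σ_2 + 2h_2·σ_3 = 6(S'(6) - Δ_2) = 24.
Hence σ_0 = -137/15, σ_1 = 53/30, σ_2 = -14/15, σ_3 = 97/15.

-0.9333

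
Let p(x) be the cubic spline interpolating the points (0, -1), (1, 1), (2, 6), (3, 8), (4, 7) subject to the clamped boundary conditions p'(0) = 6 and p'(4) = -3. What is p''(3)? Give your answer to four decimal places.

Put σ_i = p'' at the i-th knot. Here h = (1, 1, 1, 1) and Δ = (2, 5, 2, -1), so the interior equations h_(i-1)·σ_(i-1) + 2(h_(i-1)+h_i)·σ_i + h_i·σ_(i+1) = 6(Δ_i − Δ_(i-1)) read
  1·σ_0 + 4·σ_1 + 1·σ_2 = 6(Δ_1 - Δ_0) = 18
  1·σ_1 + 4·σ_2 + 1·σ_3 = 6(Δ_2 - Δ_1) = -18
  1·σ_2 + 4·σ_3 + 1·σ_4 = 6(Δ_3 - Δ_2) = -18
Clamped end conditions give two more equations: 2h_0·σ_0 + h_0·σ_1 = 6(Δ_0 - p'(0)) = -24 and h_3·σ_3 + 2h_3·σ_4 = 6(p'(4) - Δ_3) = -12.
Solving: σ_0 = -69/4, σ_1 = 21/2, σ_2 = -27/4, σ_3 = -3/2, σ_4 = -21/4.

-1.5000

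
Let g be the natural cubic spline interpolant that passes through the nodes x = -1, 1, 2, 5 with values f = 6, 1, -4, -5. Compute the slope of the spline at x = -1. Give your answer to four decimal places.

-1.4504

Put σ_i = g'' at the i-th knot. Here h = (2, 1, 3) and Δ = (-5/2, -5, -1/3), so the interior equations h_(i-1)·σ_(i-1) + 2(h_(i-1)+h_i)·σ_i + h_i·σ_(i+1) = 6(Δ_i − Δ_(i-1)) read
  2·σ_0 + 6·σ_1 + 1·σ_2 = 6(Δ_1 - Δ_0) = -15
  1·σ_1 + 8·σ_2 + 3·σ_3 = 6(Δ_2 - Δ_1) = 28
Natural end conditions: σ_0 = σ_3 = 0.
Forward elimination and back-substitution give σ_0 = 0, σ_1 = -148/47, σ_2 = 183/47, σ_3 = 0.
On [-1, 1], g'(x) = b_0 + 2c_0·(x + 1) + 3d_0·(x + 1)² with b_0 = Δ_0 - h_0(2σ_0 + σ_1)/6 = -409/282, c_0 = σ_0/2 = 0, d_0 = (σ_1 - σ_0)/(6h_0) = -37/141. So g'(-1) = -409/282.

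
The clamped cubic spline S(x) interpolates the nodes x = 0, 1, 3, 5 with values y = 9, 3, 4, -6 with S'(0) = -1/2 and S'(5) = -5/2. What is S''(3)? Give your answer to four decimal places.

-9.6739

Put m_i = S'' at the i-th knot. Here h = (1, 2, 2) and Δ = (-6, 1/2, -5), so the interior equations h_(i-1)·m_(i-1) + 2(h_(i-1)+h_i)·m_i + h_i·m_(i+1) = 6(Δ_i − Δ_(i-1)) read
  1·m_0 + 6·m_1 + 2·m_2 = 6(Δ_1 - Δ_0) = 39
  2·m_1 + 8·m_2 + 2·m_3 = 6(Δ_2 - Δ_1) = -33
Clamped end conditions give two more equations: 2h_0·m_0 + h_0·m_1 = 6(Δ_0 - S'(0)) = -33 and h_2·m_2 + 2h_2·m_3 = 6(S'(5) - Δ_2) = 15.
Hence m_0 = -536/23, m_1 = 313/23, m_2 = -445/46, m_3 = 395/46.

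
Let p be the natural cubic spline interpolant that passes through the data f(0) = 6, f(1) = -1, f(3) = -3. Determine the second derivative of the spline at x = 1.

6

Let m_i = p''(x_i). Step sizes h_i = 1, 2; slopes of the chords Δ_i = (y_(i+1) - y_i)/h_i = -7, -1.
  1·m_0 + 6·m_1 + 2·m_2 = 6(Δ_1 - Δ_0) = 36
Natural end conditions: m_0 = m_2 = 0.
Hence m_0 = 0, m_1 = 6, m_2 = 0.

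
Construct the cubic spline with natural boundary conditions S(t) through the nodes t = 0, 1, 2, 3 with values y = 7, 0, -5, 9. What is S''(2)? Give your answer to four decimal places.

29.6000

Let M_i = S''(x_i). Step sizes h_i = 1, 1, 1; slopes of the chords Δ_i = (y_(i+1) - y_i)/h_i = -7, -5, 14.
  1·M_0 + 4·M_1 + 1·M_2 = 6(Δ_1 - Δ_0) = 12
  1·M_1 + 4·M_2 + 1·M_3 = 6(Δ_2 - Δ_1) = 114
Natural end conditions: M_0 = M_3 = 0.
Solving: M_0 = 0, M_1 = -22/5, M_2 = 148/5, M_3 = 0.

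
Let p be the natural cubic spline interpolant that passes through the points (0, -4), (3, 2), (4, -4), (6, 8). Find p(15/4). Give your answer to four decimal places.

-2.9269

Put m_i = p'' at the i-th knot. Here h = (3, 1, 2) and Δ = (2, -6, 6), so the interior equations h_(i-1)·m_(i-1) + 2(h_(i-1)+h_i)·m_i + h_i·m_(i+1) = 6(Δ_i − Δ_(i-1)) read
  3·m_0 + 8·m_1 + 1·m_2 = 6(Δ_1 - Δ_0) = -48
  1·m_1 + 6·m_2 + 2·m_3 = 6(Δ_2 - Δ_1) = 72
Natural end conditions: m_0 = m_3 = 0.
Solving the tridiagonal system: m_0 = 0, m_1 = -360/47, m_2 = 624/47, m_3 = 0.
On [3, 4], p(x) = 2 - 266/47·(x - 3) - 180/47·(x - 3)² + 164/47·(x - 3)³.
With (x - 3) = 3/4: p(15/4) = -2201/752.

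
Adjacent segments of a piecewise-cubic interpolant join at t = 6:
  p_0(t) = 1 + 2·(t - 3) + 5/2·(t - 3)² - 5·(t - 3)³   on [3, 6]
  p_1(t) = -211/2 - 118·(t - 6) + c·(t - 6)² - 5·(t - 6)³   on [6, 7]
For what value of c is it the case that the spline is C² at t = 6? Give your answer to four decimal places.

p_0''(t) = 5 - 30·(t - 3), so p_0''(6) = -85. On the right, p_1''(6) = 2c, so c = -85/2.

-42.5000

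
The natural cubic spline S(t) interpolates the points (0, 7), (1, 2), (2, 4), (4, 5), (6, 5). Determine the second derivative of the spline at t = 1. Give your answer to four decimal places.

Write M_i for S''(x_i). With h_i = 1, 1, 2, 2 and divided differences Δ_i = -5, 2, 1/2, 0, the continuity of S' gives the tridiagonal system
  1·M_0 + 4·M_1 + 1·M_2 = 6(Δ_1 - Δ_0) = 42
  1·M_1 + 6·M_2 + 2·M_3 = 6(Δ_2 - Δ_1) = -9
  2·M_2 + 8·M_3 + 2·M_4 = 6(Δ_3 - Δ_2) = -3
Natural end conditions: M_0 = M_4 = 0.
Solving the tridiagonal system: M_0 = 0, M_1 = 319/28, M_2 = -25/7, M_3 = 29/56, M_4 = 0.

11.3929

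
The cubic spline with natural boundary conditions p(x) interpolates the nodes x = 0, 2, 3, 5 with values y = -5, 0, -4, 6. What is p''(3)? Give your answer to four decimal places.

Write M_i for p''(x_i). With h_i = 2, 1, 2 and divided differences Δ_i = 5/2, -4, 5, the continuity of p' gives the tridiagonal system
  2·M_0 + 6·M_1 + 1·M_2 = 6(Δ_1 - Δ_0) = -39
  1·M_1 + 6·M_2 + 2·M_3 = 6(Δ_2 - Δ_1) = 54
Natural end conditions: M_0 = M_3 = 0.
Hence M_0 = 0, M_1 = -288/35, M_2 = 363/35, M_3 = 0.

10.3714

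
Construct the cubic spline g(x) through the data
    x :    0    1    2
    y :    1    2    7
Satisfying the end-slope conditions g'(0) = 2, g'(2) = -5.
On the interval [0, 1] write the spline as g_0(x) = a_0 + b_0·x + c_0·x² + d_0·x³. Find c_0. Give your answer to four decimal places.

Let m_i = g''(x_i). Step sizes h_i = 1, 1; slopes of the chords Δ_i = (y_(i+1) - y_i)/h_i = 1, 5.
  1·m_0 + 4·m_1 + 1·m_2 = 6(Δ_1 - Δ_0) = 24
Clamped end conditions give two more equations: 2h_0·m_0 + h_0·m_1 = 6(Δ_0 - g'(0)) = -6 and h_1·m_1 + 2h_1·m_2 = 6(g'(2) - Δ_1) = -60.
Forward elimination and back-substitution give m_0 = -25/2, m_1 = 19, m_2 = -79/2.
On [0, 1], with g_0(x) = a_0 + b_0·x + c_0·x² + d_0·x³: c_0 = m_0/2 = -25/4, d_0 = (m_1 - m_0)/(6h_0) = 21/4, b_0 = Δ_0 - h_0(2m_0 + m_1)/6 = 2.

-6.2500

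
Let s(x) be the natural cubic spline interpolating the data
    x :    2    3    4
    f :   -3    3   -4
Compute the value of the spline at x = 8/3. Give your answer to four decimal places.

2.2037

Let σ_i = s''(x_i). Step sizes h_i = 1, 1; slopes of the chords Δ_i = (y_(i+1) - y_i)/h_i = 6, -7.
  1·σ_0 + 4·σ_1 + 1·σ_2 = 6(Δ_1 - Δ_0) = -78
Natural end conditions: σ_0 = σ_2 = 0.
Hence σ_0 = 0, σ_1 = -39/2, σ_2 = 0.
On [2, 3], s(x) = -3 + 37/4·(x - 2) + 0·(x - 2)² - 13/4·(x - 2)³.
With (x - 2) = 2/3: s(8/3) = 119/54.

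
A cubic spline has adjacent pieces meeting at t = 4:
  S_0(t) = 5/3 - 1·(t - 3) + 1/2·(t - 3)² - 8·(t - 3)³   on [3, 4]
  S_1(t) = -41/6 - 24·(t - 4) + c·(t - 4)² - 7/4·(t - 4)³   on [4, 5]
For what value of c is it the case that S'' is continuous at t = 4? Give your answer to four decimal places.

-23.5000

S_0''(t) = 1 - 48·(t - 3), so S_0''(4) = -47. On the right, S_1''(4) = 2c, so c = -47/2.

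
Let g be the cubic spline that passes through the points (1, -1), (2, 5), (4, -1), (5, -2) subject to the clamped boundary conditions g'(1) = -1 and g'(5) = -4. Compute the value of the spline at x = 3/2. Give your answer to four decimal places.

Let σ_i = g''(x_i). Step sizes h_i = 1, 2, 1; slopes of the chords Δ_i = (y_(i+1) - y_i)/h_i = 6, -3, -1.
  1·σ_0 + 6·σ_1 + 2·σ_2 = 6(Δ_1 - Δ_0) = -54
  2·σ_1 + 6·σ_2 + 1·σ_3 = 6(Δ_2 - Δ_1) = 12
Clamped end conditions give two more equations: 2h_0·σ_0 + h_0·σ_1 = 6(Δ_0 - g'(1)) = 42 and h_2·σ_2 + 2h_2·σ_3 = 6(g'(5) - Δ_2) = -18.
Hence σ_0 = 1038/35, σ_1 = -606/35, σ_2 = 354/35, σ_3 = -492/35.
On [1, 2], g(x) = -1 - 1·(x - 1) + 519/35·(x - 1)² - 274/35·(x - 1)³.
With (x - 1) = 1/2: g(3/2) = 43/35.

1.2286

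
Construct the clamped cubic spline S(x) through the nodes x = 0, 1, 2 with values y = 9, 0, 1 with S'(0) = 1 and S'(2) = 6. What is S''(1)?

25

Put M_i = S'' at the i-th knot. Here h = (1, 1) and Δ = (-9, 1), so the interior equations h_(i-1)·M_(i-1) + 2(h_(i-1)+h_i)·M_i + h_i·M_(i+1) = 6(Δ_i − Δ_(i-1)) read
  1·M_0 + 4·M_1 + 1·M_2 = 6(Δ_1 - Δ_0) = 60
Clamped end conditions give two more equations: 2h_0·M_0 + h_0·M_1 = 6(Δ_0 - S'(0)) = -60 and h_1·M_1 + 2h_1·M_2 = 6(S'(2) - Δ_1) = 30.
Solving the tridiagonal system: M_0 = -85/2, M_1 = 25, M_2 = 5/2.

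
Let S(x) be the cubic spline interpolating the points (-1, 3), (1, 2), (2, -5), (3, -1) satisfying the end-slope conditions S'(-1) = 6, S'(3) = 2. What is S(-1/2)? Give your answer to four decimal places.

Put m_i = S'' at the i-th knot. Here h = (2, 1, 1) and Δ = (-1/2, -7, 4), so the interior equations h_(i-1)·m_(i-1) + 2(h_(i-1)+h_i)·m_i + h_i·m_(i+1) = 6(Δ_i − Δ_(i-1)) read
  2·m_0 + 6·m_1 + 1·m_2 = 6(Δ_1 - Δ_0) = -39
  1·m_1 + 4·m_2 + 1·m_3 = 6(Δ_2 - Δ_1) = 66
Clamped end conditions give two more equations: 2h_0·m_0 + h_0·m_1 = 6(Δ_0 - S'(-1)) = -39 and h_2·m_2 + 2h_2·m_3 = 6(S'(3) - Δ_2) = -12.
Solving the tridiagonal system: m_0 = -11/2, m_1 = -17/2, m_2 = 23, m_3 = -35/2.
On [-1, 1], S(x) = 3 + 6·(x + 1) - 11/4·(x + 1)² - 1/4·(x + 1)³.
With (x + 1) = 1/2: S(-1/2) = 169/32.

5.2813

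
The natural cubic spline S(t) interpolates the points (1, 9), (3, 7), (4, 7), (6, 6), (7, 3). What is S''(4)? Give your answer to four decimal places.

0.1935

Write m_i for S''(x_i). With h_i = 2, 1, 2, 1 and divided differences Δ_i = -1, 0, -1/2, -3, the continuity of S' gives the tridiagonal system
  2·m_0 + 6·m_1 + 1·m_2 = 6(Δ_1 - Δ_0) = 6
  1·m_1 + 6·m_2 + 2·m_3 = 6(Δ_2 - Δ_1) = -3
  2·m_2 + 6·m_3 + 1·m_4 = 6(Δ_3 - Δ_2) = -15
Natural end conditions: m_0 = m_4 = 0.
Forward elimination and back-substitution give m_0 = 0, m_1 = 30/31, m_2 = 6/31, m_3 = -159/62, m_4 = 0.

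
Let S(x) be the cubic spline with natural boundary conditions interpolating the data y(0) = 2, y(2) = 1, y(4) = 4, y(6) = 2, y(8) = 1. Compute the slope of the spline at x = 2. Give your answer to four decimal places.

0.9464

With M_i denoting the second derivative at x_i, h_i = 2, 2, 2, 2, and Δ_i = (y_(i+1) − y_i)/h_i = -1/2, 3/2, -1, -1/2:
  2·M_0 + 8·M_1 + 2·M_2 = 6(Δ_1 - Δ_0) = 12
  2·M_1 + 8·M_2 + 2·M_3 = 6(Δ_2 - Δ_1) = -15
  2·M_2 + 8·M_3 + 2·M_4 = 6(Δ_3 - Δ_2) = 3
Natural end conditions: M_0 = M_4 = 0.
Solving the tridiagonal system: M_0 = 0, M_1 = 243/112, M_2 = -75/28, M_3 = 117/112, M_4 = 0.
On [2, 4], S'(x) = b_1 + 2c_1·(x - 2) + 3d_1·(x - 2)² with b_1 = Δ_1 - h_1(2M_1 + M_2)/6 = 53/56, c_1 = M_1/2 = 243/224, d_1 = (M_2 - M_1)/(6h_1) = -181/448. So S'(2) = 53/56.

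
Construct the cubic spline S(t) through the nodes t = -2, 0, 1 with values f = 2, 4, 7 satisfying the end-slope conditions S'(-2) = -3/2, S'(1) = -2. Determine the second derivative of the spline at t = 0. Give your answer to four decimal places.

Put m_i = S'' at the i-th knot. Here h = (2, 1) and Δ = (1, 3), so the interior equations h_(i-1)·m_(i-1) + 2(h_(i-1)+h_i)·m_i + h_i·m_(i+1) = 6(Δ_i − Δ_(i-1)) read
  2·m_0 + 6·m_1 + 1·m_2 = 6(Δ_1 - Δ_0) = 12
Clamped end conditions give two more equations: 2h_0·m_0 + h_0·m_1 = 6(Δ_0 - S'(-2)) = 15 and h_1·m_1 + 2h_1·m_2 = 6(S'(1) - Δ_1) = -30.
Solving: m_0 = 19/12, m_1 = 13/3, m_2 = -103/6.

4.3333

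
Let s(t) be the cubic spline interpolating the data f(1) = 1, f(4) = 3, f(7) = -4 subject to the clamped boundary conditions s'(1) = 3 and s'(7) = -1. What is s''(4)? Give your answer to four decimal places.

Let σ_i = s''(x_i). Step sizes h_i = 3, 3; slopes of the chords Δ_i = (y_(i+1) - y_i)/h_i = 2/3, -7/3.
  3·σ_0 + 12·σ_1 + 3·σ_2 = 6(Δ_1 - Δ_0) = -18
Clamped end conditions give two more equations: 2h_0·σ_0 + h_0·σ_1 = 6(Δ_0 - s'(1)) = -14 and h_1·σ_1 + 2h_1·σ_2 = 6(s'(7) - Δ_1) = 8.
Hence σ_0 = -3/2, σ_1 = -5/3, σ_2 = 13/6.

-1.6667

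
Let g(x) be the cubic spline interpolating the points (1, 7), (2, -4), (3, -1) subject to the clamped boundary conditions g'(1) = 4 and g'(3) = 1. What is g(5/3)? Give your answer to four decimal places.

With M_i denoting the second derivative at x_i, h_i = 1, 1, and Δ_i = (y_(i+1) − y_i)/h_i = -11, 3:
  1·M_0 + 4·M_1 + 1·M_2 = 6(Δ_1 - Δ_0) = 84
Clamped end conditions give two more equations: 2h_0·M_0 + h_0·M_1 = 6(Δ_0 - g'(1)) = -90 and h_1·M_1 + 2h_1·M_2 = 6(g'(3) - Δ_1) = -12.
Solving the tridiagonal system: M_0 = -135/2, M_1 = 45, M_2 = -57/2.
On [1, 2], g(x) = 7 + 4·(x - 1) - 135/4·(x - 1)² + 75/4·(x - 1)³.
With (x - 1) = 2/3: g(5/3) = 2/9.

0.2222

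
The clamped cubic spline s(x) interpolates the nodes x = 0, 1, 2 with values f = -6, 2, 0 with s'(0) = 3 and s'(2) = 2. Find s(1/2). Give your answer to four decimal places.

-2.0313

With m_i denoting the second derivative at x_i, h_i = 1, 1, and Δ_i = (y_(i+1) − y_i)/h_i = 8, -2:
  1·m_0 + 4·m_1 + 1·m_2 = 6(Δ_1 - Δ_0) = -60
Clamped end conditions give two more equations: 2h_0·m_0 + h_0·m_1 = 6(Δ_0 - s'(0)) = 30 and h_1·m_1 + 2h_1·m_2 = 6(s'(2) - Δ_1) = 24.
Forward elimination and back-substitution give m_0 = 59/2, m_1 = -29, m_2 = 53/2.
On [0, 1], s(x) = -6 + 3·x + 59/4·x² - 39/4·x³.
With x = 1/2: s(1/2) = -65/32.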